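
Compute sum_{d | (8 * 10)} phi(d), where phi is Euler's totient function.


First, 8 * 10 = 80. One classical identity is sum_{d | n} phi(d) = n (each k in [1, n] has a unique gcd with n, and among the k's with gcd(k, n) = n/d there are phi(d) of them). So the sum equals 80. We also verify directly:
Divisors of 80: 1, 2, 4, 5, 8, 10, 16, 20, 40, 80.
phi values: 1, 1, 2, 4, 4, 4, 8, 8, 16, 32.
Sum = 80.

80


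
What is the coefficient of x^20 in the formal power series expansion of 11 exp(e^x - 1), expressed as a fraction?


exp(e^x - 1) is the exponential generating function for the Bell numbers Bell_k: exp(e^x - 1) = sum_{k>=0} Bell_k x^k / k!.
So the coefficient of x^20 in 11 exp(e^x - 1) is 11 Bell_20 / 20!.
Computing: Bell_20 = 51724158235372 and 20! = 2432902008176640000, giving
11 * 51724158235372/2432902008176640000 = 263898766507/1128433213440000.

263898766507/1128433213440000


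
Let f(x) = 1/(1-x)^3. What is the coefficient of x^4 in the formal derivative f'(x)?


Differentiate: d/dx [ 1/(1-x)^r ] = r / (1-x)^(r+1).
Here r = 3, so f'(x) = 3 / (1-x)^4.
The expansion of 1/(1-x)^(r+1) has coefficient of x^n equal to C(n+r, r).
So the coefficient of x^4 in f'(x) is
3 * C(7, 3) = 3 * 35 = 105

105


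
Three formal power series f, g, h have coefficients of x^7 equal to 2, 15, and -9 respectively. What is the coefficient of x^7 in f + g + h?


Series addition is componentwise:
2 + 15 + -9
= 8

8


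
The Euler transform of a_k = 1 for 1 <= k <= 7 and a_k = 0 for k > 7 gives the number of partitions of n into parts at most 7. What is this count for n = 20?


Partitions of 20 into parts at most 7:
Using generating function (1-x)^(-1)(1-x^2)^(-1)...(1-x^7)^(-1),
the coefficient of x^20 = 364

364


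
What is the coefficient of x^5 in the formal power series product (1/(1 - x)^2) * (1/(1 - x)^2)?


Combine the factors: (1/(1 - x)^2) * (1/(1 - x)^2) = 1/(1 - x)^4.
Then use 1/(1 - x)^r = sum_{k>=0} C(k + r - 1, r - 1) x^k with r = 4 and k = 5:
C(8, 3) = 56.

56


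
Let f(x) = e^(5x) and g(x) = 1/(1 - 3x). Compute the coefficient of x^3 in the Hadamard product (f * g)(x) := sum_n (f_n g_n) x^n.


Expanding: f_k = 5^k/k! (from e^(5x)) and g_k = 3^k (from 1/(1 - 3x)). So the Hadamard coefficient (f * g)_k = 5^k 3^k / k! = (15)^k / k!.
For k = 3: 15^3/3! = 3375/6 = 1125/2.

1125/2


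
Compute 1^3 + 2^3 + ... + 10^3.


This power sum has a closed form given by Faulhaber's formula
sum_{k=1}^{m} k^p = (1 / (p + 1)) * sum_{j=0}^{p} C(p + 1, j) B_j m^(p + 1 - j),
but for small m direct computation is fastest:
1 + 8 + 27 + 64 + 125 + 216 + 343 + 512 + 729 + 1000 = 3025.

3025


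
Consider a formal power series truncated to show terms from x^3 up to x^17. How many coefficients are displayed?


From x^3 to x^17 inclusive, the count is 17 - 3 + 1 = 15.

15


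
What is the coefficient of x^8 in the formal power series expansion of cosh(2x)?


The Maclaurin series is cosh(t) = sum_{m>=0} t^(2m) / (2m)!, so substituting t = 2x, only even powers of x are nonzero, with coefficient of x^(2m) equal to 2^(2m) / (2m)!.
For x^8 the coefficient is 2^8/8! = 256/40320 = 2/315.

2/315


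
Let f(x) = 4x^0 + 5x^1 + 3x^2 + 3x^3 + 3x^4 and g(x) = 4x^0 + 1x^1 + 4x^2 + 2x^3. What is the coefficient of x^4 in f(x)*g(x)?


Cauchy product at x^4:
5*2 + 3*4 + 3*1 + 3*4
= 37

37


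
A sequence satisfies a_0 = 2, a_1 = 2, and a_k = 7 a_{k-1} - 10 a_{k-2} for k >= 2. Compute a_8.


The characteristic equation is t^2 - 7 t + 10 = 0, with roots r_1 = 5 and r_2 = 2 (so c_1 = r_1 + r_2, c_2 = -r_1 r_2 as required).
One can use the closed form a_n = A r_1^n + B r_2^n, but direct iteration is more reliable:
a_0 = 2, a_1 = 2, a_2 = -6, a_3 = -62, a_4 = -374, a_5 = -1998, a_6 = -10246, a_7 = -51742, a_8 = -259734.
So a_8 = -259734.

-259734


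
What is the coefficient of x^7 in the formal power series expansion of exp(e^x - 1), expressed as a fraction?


exp(e^x - 1) is the exponential generating function for the Bell numbers Bell_k: exp(e^x - 1) = sum_{k>=0} Bell_k x^k / k!.
So the coefficient of x^7 in exp(e^x - 1) is Bell_7 / 7!.
Computing: Bell_7 = 877 and 7! = 5040, giving
877/5040 = 877/5040.

877/5040


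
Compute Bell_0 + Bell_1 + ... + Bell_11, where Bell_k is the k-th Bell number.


Recall Bell_k counts set partitions of a k-set (with Bell_0 = 1 by convention).
Bell_0 through Bell_11: 1, 1, 2, 5, 15, 52, 203, 877, 4140, 21147, 115975, 678570
Sum = 1 + 1 + 2 + 5 + 15 + 52 + 203 + 877 + 4140 + 21147 + 115975 + 678570 = 820988.

820988


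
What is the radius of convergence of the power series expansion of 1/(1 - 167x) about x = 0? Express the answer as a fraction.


Expanding 1/(1 - 167x) = sum_{k>=0} 167^k x^k, the series converges when |167x| < 1, i.e., |x| < 1/167.
So the radius of convergence is 1/167 = 1/167.

1/167


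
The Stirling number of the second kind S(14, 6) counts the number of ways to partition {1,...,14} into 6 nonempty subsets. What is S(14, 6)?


Using the explicit formula S(n,k) = (1/k!) sum_{j=0}^{k} (-1)^(k-j) C(k,j) j^n:
S(14, 6) = 63436373
Equivalently, S(n,k) is n! times the coefficient of x^n in the EGF (e^x - 1)^k / k!.

63436373


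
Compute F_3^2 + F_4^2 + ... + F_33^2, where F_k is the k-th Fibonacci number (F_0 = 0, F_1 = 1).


There is a standard identity sum_{k=0}^{N} F_k^2 = F_N * F_{N+1} (proved inductively from the telescoping relation F_k^2 = F_k F_{k+1} - F_{k-1} F_k). Then
sum_{k=3}^{33} F_k^2 = F_33 F_34 - F_2 F_3.
Computing: F_33 = 3524578, F_34 = 5702887, F_2 = 1, F_3 = 2.
Sum = 3524578 * 5702887 - 1 * 2 = 20100270056684.

20100270056684


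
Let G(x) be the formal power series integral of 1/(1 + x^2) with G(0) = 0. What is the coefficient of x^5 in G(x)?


1/(1 + x^2) = sum_{j>=0} (-1)^j x^(2j). Integrating termwise with G(0) = 0:
G(x) = sum_{j>=0} (-1)^j x^(2j+1) / (2j+1) = arctan(x).
Only odd powers are nonzero. For x^5 write 5 = 2*2 + 1, giving
(-1)^2 / 5 = 1/5 = 1/5.

1/5


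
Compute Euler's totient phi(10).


phi(n) counts integers in [1, n] coprime to n. Using the multiplicative formula phi(n) = n * prod_{p | n} (1 - 1/p):
10 = 2 * 5, so
phi(10) = 10 * (1 - 1/2) * (1 - 1/5) = 4.

4


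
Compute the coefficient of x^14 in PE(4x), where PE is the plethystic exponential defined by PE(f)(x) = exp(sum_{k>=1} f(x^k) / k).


With f(x) = 4x, the exponent is sum_{k>=1} 4 x^k / k = 4 * (-ln(1 - x)). Exponentiating:
PE(4x) = exp(-4 ln(1 - x)) = 1/(1 - x)^4.
By the negative binomial expansion, [x^n] 1/(1 - x)^4 = C(n + 3, 3).
For n = 14: C(17, 3) = 680.

680


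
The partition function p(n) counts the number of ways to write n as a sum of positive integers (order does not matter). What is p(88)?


Using the generating function prod_{k>=1} 1/(1-x^k), we compute p(88).
By dynamic programming over parts 1 through 88:
p(88) = 44108109

44108109


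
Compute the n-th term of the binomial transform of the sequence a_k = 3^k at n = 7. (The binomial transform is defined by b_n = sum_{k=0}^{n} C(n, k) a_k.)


With a_k = 3^k, b_n = sum_{k=0}^{n} C(n, k) 3^k = (1 + 3)^n by the binomial theorem.
For n = 7: (1 + 3)^7 = 4^7 = 16384.

16384


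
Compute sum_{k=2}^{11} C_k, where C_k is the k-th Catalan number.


C_2 through C_11: 2, 5, 14, 42, 132, 429, 1430, 4862, 16796, 58786
Sum = 2 + 5 + 14 + 42 + 132 + 429 + 1430 + 4862 + 16796 + 58786
= 82498

82498


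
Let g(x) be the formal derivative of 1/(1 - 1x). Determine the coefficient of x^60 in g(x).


Differentiate termwise: d/dx sum_{k>=0} 1^k x^k = sum_{k>=1} k 1^k x^(k-1) = sum_{j>=0} (j+1) 1^(j+1) x^j.
Equivalently, d/dx [1/(1 - 1x)] = 1/(1 - 1x)^2.
For j = 60: 61 * 1^61 = 61 * 1 = 61.

61


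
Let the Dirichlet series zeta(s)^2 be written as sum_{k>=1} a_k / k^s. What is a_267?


The Dirichlet convolution of the constant function 1 with itself gives (1 * 1)(k) = sum_{d | k} 1 = d(k), the number of positive divisors of k.
Since zeta(s) = sum_{k>=1} 1/k^s, we have zeta(s)^2 = sum_{k>=1} d(k)/k^s, so a_k = d(k).
For k = 267: the divisors are 1, 3, 89, 267.
Count = 4.

4


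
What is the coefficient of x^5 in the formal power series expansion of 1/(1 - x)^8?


The negative binomial / multiset identity is
1/(1 - x)^r = sum_{k>=0} C(k + r - 1, r - 1) x^k.
Here r = 8 and k = 5, so the coefficient is
C(5 + 7, 7) = C(12, 7)
= 792

792


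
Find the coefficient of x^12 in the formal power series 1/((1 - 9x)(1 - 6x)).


By partial fractions or Cauchy convolution:
The coefficient equals sum_{k=0}^{12} 9^k * 6^(12-k).
= 842935044771

842935044771


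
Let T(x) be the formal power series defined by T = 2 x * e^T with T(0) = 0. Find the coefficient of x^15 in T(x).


Apply the Lagrange inversion formula: if T = 2 x * phi(T) with phi(t) = e^t, then
[x^n] T = 2^n * (1/n) [t^(n-1)] phi(t)^n = 2^n * (1/n) [t^(n-1)] e^(n t) = 2^n * (1/n) * n^(n-1) / (n-1)! = 2^n * n^(n-1) / n!.
When c = 1 this is the Cayley count of rooted labeled trees on n vertices, divided by n!.
For n = 15: 2^15 * 15^14 / 15! = 32768 * 29192926025390625/1307674368000 = 5125781250000/7007.

5125781250000/7007


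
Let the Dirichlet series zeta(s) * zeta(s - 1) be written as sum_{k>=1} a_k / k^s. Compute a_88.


Convolution gives a_k = sum_{d | k} d * 1 = sum_{d | k} d = sigma(k), the sum of positive divisors of k.
For k = 88, the divisors are 1, 2, 4, 8, 11, 22, 44, 88, so
sigma(88) = 1 + 2 + 4 + 8 + 11 + 22 + 44 + 88 = 180.

180


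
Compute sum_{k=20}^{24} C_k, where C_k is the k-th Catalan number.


C_20 through C_24: 6564120420, 24466267020, 91482563640, 343059613650, 1289904147324
Sum = 6564120420 + 24466267020 + 91482563640 + 343059613650 + 1289904147324
= 1755476712054

1755476712054


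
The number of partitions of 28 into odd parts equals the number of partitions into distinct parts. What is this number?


Computing partitions of 28 into odd parts (1, 3, 5, ...):
Using the generating function prod_{k>=0} 1/(1-x^(2k+1)),
the count is 222

222


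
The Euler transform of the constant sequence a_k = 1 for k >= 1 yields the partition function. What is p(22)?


The Euler transform converts the sequence a_k = 1 into the number of integer partitions.
Using the recurrence or dynamic programming:
p(22) = 1002

1002


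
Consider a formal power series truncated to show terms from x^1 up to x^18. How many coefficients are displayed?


From x^1 to x^18 inclusive, the count is 18 - 1 + 1 = 18.

18


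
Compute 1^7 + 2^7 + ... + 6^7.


This power sum has a closed form given by Faulhaber's formula
sum_{k=1}^{m} k^p = (1 / (p + 1)) * sum_{j=0}^{p} C(p + 1, j) B_j m^(p + 1 - j),
but for small m direct computation is fastest:
1 + 128 + 2187 + 16384 + 78125 + 279936 = 376761.

376761


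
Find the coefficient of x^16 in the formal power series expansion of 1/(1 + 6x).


Write 1/(1 + c x) = 1/(1 - (-c) x) and apply the geometric-series identity
1/(1 - y) = sum_{k>=0} y^k to get 1/(1 + c x) = sum_{k>=0} (-c)^k x^k.
So the coefficient of x^k is (-c)^k = (-1)^k * c^k.
Here c = 6 and k = 16:
(-6)^16 = 1 * 2821109907456 = 2821109907456

2821109907456


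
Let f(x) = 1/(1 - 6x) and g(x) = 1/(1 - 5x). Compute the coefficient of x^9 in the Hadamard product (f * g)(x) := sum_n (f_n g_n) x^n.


f has coefficients f_k = 6^k and g has coefficients g_k = 5^k, so the Hadamard product has coefficient (f*g)_k = 6^k * 5^k = 30^k.
For k = 9: 30^9 = 19683000000000.

19683000000000


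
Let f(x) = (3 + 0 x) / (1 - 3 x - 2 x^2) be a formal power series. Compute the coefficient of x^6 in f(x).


Write f(x) = sum_{k>=0} a_k x^k. Multiplying both sides by 1 - 3 x - 2 x^2 gives
(1 - 3 x - 2 x^2) sum_{k>=0} a_k x^k = 3 + 0 x.
Matching coefficients:
 x^0: a_0 = 3
 x^1: a_1 - 3 a_0 = 0  =>  a_1 = 3*3 + 0 = 9
 x^k (k >= 2): a_k = 3 a_{k-1} + 2 a_{k-2}.
Iterating: a_2 = 33, a_3 = 117, a_4 = 417, a_5 = 1485, a_6 = 5289.
So the coefficient of x^6 is 5289.

5289


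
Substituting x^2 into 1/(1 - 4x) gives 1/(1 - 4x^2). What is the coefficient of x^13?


Since 1/(1 - 4x^2) only has even powers of x,
the coefficient of x^13 (odd) is 0.

0


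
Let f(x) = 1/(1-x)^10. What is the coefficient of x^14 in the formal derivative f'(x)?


Differentiate: d/dx [ 1/(1-x)^r ] = r / (1-x)^(r+1).
Here r = 10, so f'(x) = 10 / (1-x)^11.
The expansion of 1/(1-x)^(r+1) has coefficient of x^n equal to C(n+r, r).
So the coefficient of x^14 in f'(x) is
10 * C(24, 10) = 10 * 1961256 = 19612560

19612560


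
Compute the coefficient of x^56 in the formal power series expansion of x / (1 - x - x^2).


Let f(x) = sum_{k>=0} a_k x^k. Multiplying f(x) * (1 - x - x^2) = x and matching coefficients gives a_0 = 0, a_1 = 1, and a_k = a_{k-1} + a_{k-2} for k >= 2. These are the Fibonacci numbers F_k.
Iterating from F_0 = 0, F_1 = 1:
F_0=0, F_1=1, F_2=1, F_3=2, F_4=3, F_5=5, F_6=8, F_7=13, F_8=21, F_9=34, ...
F_56 = 225851433717.

225851433717


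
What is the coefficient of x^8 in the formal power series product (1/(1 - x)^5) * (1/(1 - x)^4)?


Combine the factors: (1/(1 - x)^5) * (1/(1 - x)^4) = 1/(1 - x)^9.
Then use 1/(1 - x)^r = sum_{k>=0} C(k + r - 1, r - 1) x^k with r = 9 and k = 8:
C(16, 8) = 12870.

12870


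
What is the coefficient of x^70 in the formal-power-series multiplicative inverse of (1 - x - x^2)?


Let the inverse be f(x) = sum_{k>=0} a_k x^k. From f(x) * (1 - x - x^2) = 1 and matching coefficients:
 x^0: a_0 = 1.
 x^1: a_1 - a_0 = 0, so a_1 = 1.
 x^k (k >= 2): a_k - a_{k-1} - a_{k-2} = 0, i.e. a_k = a_{k-1} + a_{k-2}.
This is the Fibonacci-type recurrence shifted so that a_0 = a_1 = 1.
Iterating: a_0=1, a_1=1, a_2=2, a_3=3, a_4=5, a_5=8, a_6=13, a_7=21, a_8=34, a_9=55, ...
a_70 = 308061521170129.

308061521170129


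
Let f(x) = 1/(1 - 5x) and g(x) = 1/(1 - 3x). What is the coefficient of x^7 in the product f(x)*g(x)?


The coefficient of x^n in f*g is the Cauchy product: sum_{k=0}^{n} a^k * b^(n-k).
With a=5, b=3, n=7:
sum_{k=0}^{7} 5^k * 3^(7-k)
= 192032

192032


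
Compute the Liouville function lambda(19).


The Liouville function is lambda(k) = (-1)^Omega(k), where Omega(k) counts the prime factors of k with multiplicity.
Factoring: 19 = 19, so Omega(19) = 1.
lambda(19) = (-1)^1 = -1.

-1


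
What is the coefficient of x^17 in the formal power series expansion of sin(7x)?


The Maclaurin series is sin(t) = sum_{k>=0} (-1)^k t^(2k+1) / (2k+1)!, so substituting t = 7x, only odd powers of x are nonzero, with coefficient of x^(2k+1) equal to (-1)^k 7^(2k+1) / (2k+1)!.
Write 17 = 2*8 + 1, giving the coefficient (-1)^8 * 7^17 / 17! = 232630513987207/355687428096000 = 4747561509943/7258927104000.

4747561509943/7258927104000


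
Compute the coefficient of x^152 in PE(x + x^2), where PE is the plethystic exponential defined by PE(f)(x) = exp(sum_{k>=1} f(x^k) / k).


With f(x) = x + x^2, the exponent is sum_{k>=1} (x^k + x^(2k)) / k = -ln(1 - x) - ln(1 - x^2). Exponentiating:
PE(x + x^2) = 1 / ((1 - x)(1 - x^2)).
This is the generating function for partitions of n into parts of size 1 or 2. The number of 2's can be any j in 0..76, and the rest are 1's, so
[x^152] = floor(152/2) + 1 = 77.

77


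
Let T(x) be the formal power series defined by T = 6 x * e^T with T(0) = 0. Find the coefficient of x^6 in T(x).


Apply the Lagrange inversion formula: if T = 6 x * phi(T) with phi(t) = e^t, then
[x^n] T = 6^n * (1/n) [t^(n-1)] phi(t)^n = 6^n * (1/n) [t^(n-1)] e^(n t) = 6^n * (1/n) * n^(n-1) / (n-1)! = 6^n * n^(n-1) / n!.
When c = 1 this is the Cayley count of rooted labeled trees on n vertices, divided by n!.
For n = 6: 6^6 * 6^5 / 6! = 46656 * 7776/720 = 2519424/5.

2519424/5


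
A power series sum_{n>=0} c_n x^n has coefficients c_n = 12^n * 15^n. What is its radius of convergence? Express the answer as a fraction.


By the root test (Cauchy-Hadamard), the radius is R = 1 / limsup_n |c_n|^(1/n).
Here |c_n|^(1/n) = (12^n * 15^n)^(1/n) = 12 * 15 = 180 for all n.
So R = 1/180 = 1/180.

1/180


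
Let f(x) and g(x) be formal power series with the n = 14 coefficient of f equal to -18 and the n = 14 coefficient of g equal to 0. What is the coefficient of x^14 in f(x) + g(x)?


Addition of formal power series is termwise.
The coefficient of x^14 in f + g = -18 + 0
= -18

-18


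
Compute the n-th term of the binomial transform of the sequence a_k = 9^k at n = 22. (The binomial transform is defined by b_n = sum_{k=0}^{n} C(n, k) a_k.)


With a_k = 9^k, b_n = sum_{k=0}^{n} C(n, k) 9^k = (1 + 9)^n by the binomial theorem.
For n = 22: (1 + 9)^22 = 10^22 = 10000000000000000000000.

10000000000000000000000


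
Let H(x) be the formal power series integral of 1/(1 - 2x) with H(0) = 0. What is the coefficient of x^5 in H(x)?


1/(1 - 2x) = sum_{k>=0} 2^k x^k. Integrating termwise with H(0) = 0:
H(x) = sum_{k>=0} 2^k x^(k+1) / (k+1) = sum_{m>=1} 2^(m-1) x^m / m.
For m = 5: 2^4/5 = 16/5 = 16/5.

16/5


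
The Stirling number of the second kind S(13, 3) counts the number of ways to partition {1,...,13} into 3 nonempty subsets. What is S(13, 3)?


Using the explicit formula S(n,k) = (1/k!) sum_{j=0}^{k} (-1)^(k-j) C(k,j) j^n:
S(13, 3) = 261625
Equivalently, S(n,k) is n! times the coefficient of x^n in the EGF (e^x - 1)^k / k!.

261625


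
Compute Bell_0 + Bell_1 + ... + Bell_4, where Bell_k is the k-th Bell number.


Recall Bell_k counts set partitions of a k-set (with Bell_0 = 1 by convention).
Bell_0 through Bell_4: 1, 1, 2, 5, 15
Sum = 1 + 1 + 2 + 5 + 15 = 24.

24


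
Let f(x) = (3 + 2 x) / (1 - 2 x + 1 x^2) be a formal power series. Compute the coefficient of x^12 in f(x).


Write f(x) = sum_{k>=0} a_k x^k. Multiplying both sides by 1 - 2 x + 1 x^2 gives
(1 - 2 x + 1 x^2) sum_{k>=0} a_k x^k = 3 + 2 x.
Matching coefficients:
 x^0: a_0 = 3
 x^1: a_1 - 2 a_0 = 2  =>  a_1 = 2*3 + 2 = 8
 x^k (k >= 2): a_k = 2 a_{k-1} - 1 a_{k-2}.
Iterating: a_2 = 13, a_3 = 18, a_4 = 23, a_5 = 28, a_6 = 33, a_7 = 38, a_8 = 43, a_9 = 48, a_10 = 53, a_11 = 58, a_12 = 63.
So the coefficient of x^12 is 63.

63


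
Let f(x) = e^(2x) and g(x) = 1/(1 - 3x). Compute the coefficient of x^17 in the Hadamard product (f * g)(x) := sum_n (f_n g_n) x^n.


Expanding: f_k = 2^k/k! (from e^(2x)) and g_k = 3^k (from 1/(1 - 3x)). So the Hadamard coefficient (f * g)_k = 2^k 3^k / k! = (6)^k / k!.
For k = 17: 6^17/17! = 16926659444736/355687428096000 = 708588/14889875.

708588/14889875


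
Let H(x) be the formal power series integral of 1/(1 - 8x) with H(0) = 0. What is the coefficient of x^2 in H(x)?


1/(1 - 8x) = sum_{k>=0} 8^k x^k. Integrating termwise with H(0) = 0:
H(x) = sum_{k>=0} 8^k x^(k+1) / (k+1) = sum_{m>=1} 8^(m-1) x^m / m.
For m = 2: 8^1/2 = 8/2 = 4.

4


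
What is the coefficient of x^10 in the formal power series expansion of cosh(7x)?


The Maclaurin series is cosh(t) = sum_{m>=0} t^(2m) / (2m)!, so substituting t = 7x, only even powers of x are nonzero, with coefficient of x^(2m) equal to 7^(2m) / (2m)!.
For x^10 the coefficient is 7^10/10! = 282475249/3628800 = 40353607/518400.

40353607/518400


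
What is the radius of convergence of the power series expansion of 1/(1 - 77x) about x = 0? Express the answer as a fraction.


Expanding 1/(1 - 77x) = sum_{k>=0} 77^k x^k, the series converges when |77x| < 1, i.e., |x| < 1/77.
So the radius of convergence is 1/77 = 1/77.

1/77


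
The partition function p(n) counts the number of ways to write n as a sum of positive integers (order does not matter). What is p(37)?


Using the generating function prod_{k>=1} 1/(1-x^k), we compute p(37).
By dynamic programming over parts 1 through 37:
p(37) = 21637

21637


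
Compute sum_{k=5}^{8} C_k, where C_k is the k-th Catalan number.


C_5 through C_8: 42, 132, 429, 1430
Sum = 42 + 132 + 429 + 1430
= 2033

2033


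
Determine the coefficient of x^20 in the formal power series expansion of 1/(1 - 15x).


The geometric series identity gives 1/(1 - c x) = sum_{k>=0} c^k x^k, so the coefficient of x^k is c^k.
Here c = 15 and k = 20.
Computing: 15^20 = 332525673007965087890625

332525673007965087890625


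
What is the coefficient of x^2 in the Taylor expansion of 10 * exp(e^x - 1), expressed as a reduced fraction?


exp(e^x - 1) = sum_{k>=0} Bell_k x^k / k!, where Bell_k is the k-th Bell number.
So the coefficient of x^2 is 10 * Bell_2 / 2!.
Computing: Bell_2 = 2 and 2! = 2, giving
10 * 2/2 = 10.

10


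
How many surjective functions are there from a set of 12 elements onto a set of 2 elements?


By inclusion-exclusion on which target elements are missed, the number of surjections from an n-set onto a k-set is
surj(n, k) = sum_{j=0}^{k} (-1)^j C(k, j) (k - j)^n.
Equivalently surj(n, k) = k! * S(n, k), where S(n, k) is the Stirling number of the second kind.
For n = 12, k = 2:
S(12, 2) = 2047, so
surj = 2! * 2047 = 2 * 2047 = 4094.

4094


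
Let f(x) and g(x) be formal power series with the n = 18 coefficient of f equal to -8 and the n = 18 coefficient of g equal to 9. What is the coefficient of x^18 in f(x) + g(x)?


Addition of formal power series is termwise.
The coefficient of x^18 in f + g = -8 + 9
= 1

1


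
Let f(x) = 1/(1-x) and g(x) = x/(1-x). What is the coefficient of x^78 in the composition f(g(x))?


First simplify the composition: f(g(x)) = 1/(1 - x/(1-x)) = (1-x)/((1-x) - x) = (1-x)/(1-2x).
Now extract the coefficient. Write (1-x)/(1-2x) = 1/(1-2x) - x/(1-2x).
The coefficient of x^n in 1/(1-2x) is 2^n, and in x/(1-2x) is 2^(n-1) (for n >= 1).
So the coefficient of x^78 is 2^78 - 2^77 = 302231454903657293676544 - 151115727451828646838272 = 151115727451828646838272.

151115727451828646838272


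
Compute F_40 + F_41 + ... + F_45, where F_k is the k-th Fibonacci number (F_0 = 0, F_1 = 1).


Use the identity sum_{k=0}^{N} F_k = F_{N+2} - 1 (which follows from F_{k+2} - F_{k+1} = F_k). Then
sum_{k=40}^{45} F_k = (F_{47} - 1) - (F_{41} - 1) = F_{47} - F_{41}.
Computing: F_{47} = 2971215073, F_{41} = 165580141, so
Sum = 2971215073 - 165580141 = 2805634932.

2805634932


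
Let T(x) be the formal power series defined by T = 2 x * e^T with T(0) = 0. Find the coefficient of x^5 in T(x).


Apply the Lagrange inversion formula: if T = 2 x * phi(T) with phi(t) = e^t, then
[x^n] T = 2^n * (1/n) [t^(n-1)] phi(t)^n = 2^n * (1/n) [t^(n-1)] e^(n t) = 2^n * (1/n) * n^(n-1) / (n-1)! = 2^n * n^(n-1) / n!.
When c = 1 this is the Cayley count of rooted labeled trees on n vertices, divided by n!.
For n = 5: 2^5 * 5^4 / 5! = 32 * 625/120 = 500/3.

500/3


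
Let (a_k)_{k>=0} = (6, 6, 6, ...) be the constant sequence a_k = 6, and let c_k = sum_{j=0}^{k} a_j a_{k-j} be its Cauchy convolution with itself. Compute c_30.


Since a_j = 6 for all j >= 0, the convolution sum becomes
c_k = sum_{j=0}^{k} 6 * 6 = 36 * (k + 1).
Equivalently, the generating function of (a_k) is 6/(1 - x) and its square is 36/(1 - x)^2 = sum_{k>=0} 36(k + 1) x^k.
For k = 30: 36 * 31 = 1116.

1116


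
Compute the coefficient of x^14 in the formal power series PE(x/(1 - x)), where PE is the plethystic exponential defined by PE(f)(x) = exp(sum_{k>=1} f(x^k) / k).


For f(x) = x/(1 - x) we have
sum_{k>=1} f(x^k) / k = sum_{k>=1} (1/k) * x^k / (1 - x^k) = sum_{k, m >= 1} x^(k m) / k,
which after exponentiating simplifies to
PE(x/(1 - x)) = prod_{k>=1} 1 / (1 - x^k).
This is the generating function for the partition function p(n), so the coefficient of x^14 is p(14).
Computing p(14) by dynamic programming over parts 1, 2, ..., 14: p(14) = 135.

135


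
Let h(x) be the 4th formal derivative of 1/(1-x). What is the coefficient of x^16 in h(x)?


Differentiating 4 times: d^4/dx^4 [1/(1-x)] = 4!/(1-x)^5.
The expansion 1/(1-x)^5 = sum_{k>=0} C(k+4, 4) x^k, so the coefficient of x^n in 4!/(1-x)^5 is 4! * C(n+4, 4).
For n = 16: 24 * C(20, 4) = 24 * 4845 = 116280

116280


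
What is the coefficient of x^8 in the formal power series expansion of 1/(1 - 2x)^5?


The general identity 1/(1 - c x)^r = sum_{k>=0} c^k C(k + r - 1, r - 1) x^k follows by substituting y = c x into 1/(1 - y)^r = sum_{k>=0} C(k + r - 1, r - 1) y^k.
For c = 2, r = 5, k = 8:
2^8 * C(12, 4) = 256 * 495 = 126720.

126720


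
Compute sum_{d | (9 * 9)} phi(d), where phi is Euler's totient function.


First, 9 * 9 = 81. One classical identity is sum_{d | n} phi(d) = n (each k in [1, n] has a unique gcd with n, and among the k's with gcd(k, n) = n/d there are phi(d) of them). So the sum equals 81. We also verify directly:
Divisors of 81: 1, 3, 9, 27, 81.
phi values: 1, 2, 6, 18, 54.
Sum = 81.

81


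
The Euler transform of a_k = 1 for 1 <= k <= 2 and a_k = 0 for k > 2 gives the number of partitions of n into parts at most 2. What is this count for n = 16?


Partitions of 16 into parts at most 2:
Using generating function (1-x)^(-1)(1-x^2)^(-1),
the coefficient of x^16 = 9

9


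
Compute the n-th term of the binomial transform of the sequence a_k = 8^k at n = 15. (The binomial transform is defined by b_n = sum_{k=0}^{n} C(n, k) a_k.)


With a_k = 8^k, b_n = sum_{k=0}^{n} C(n, k) 8^k = (1 + 8)^n by the binomial theorem.
For n = 15: (1 + 8)^15 = 9^15 = 205891132094649.

205891132094649


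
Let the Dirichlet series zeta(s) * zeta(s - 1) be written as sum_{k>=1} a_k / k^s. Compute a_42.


Convolution gives a_k = sum_{d | k} d * 1 = sum_{d | k} d = sigma(k), the sum of positive divisors of k.
For k = 42, the divisors are 1, 2, 3, 6, 7, 14, 21, 42, so
sigma(42) = 1 + 2 + 3 + 6 + 7 + 14 + 21 + 42 = 96.

96


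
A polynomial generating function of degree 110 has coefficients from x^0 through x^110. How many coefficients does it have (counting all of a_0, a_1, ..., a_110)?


A polynomial of degree 110 takes the form a_0 + a_1 x + ... + a_110 x^110.
The number of coefficients is 110 + 1 = 111.

111


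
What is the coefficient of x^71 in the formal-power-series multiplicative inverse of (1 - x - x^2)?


Let the inverse be f(x) = sum_{k>=0} a_k x^k. From f(x) * (1 - x - x^2) = 1 and matching coefficients:
 x^0: a_0 = 1.
 x^1: a_1 - a_0 = 0, so a_1 = 1.
 x^k (k >= 2): a_k - a_{k-1} - a_{k-2} = 0, i.e. a_k = a_{k-1} + a_{k-2}.
This is the Fibonacci-type recurrence shifted so that a_0 = a_1 = 1.
Iterating: a_0=1, a_1=1, a_2=2, a_3=3, a_4=5, a_5=8, a_6=13, a_7=21, a_8=34, a_9=55, ...
a_71 = 498454011879264.

498454011879264


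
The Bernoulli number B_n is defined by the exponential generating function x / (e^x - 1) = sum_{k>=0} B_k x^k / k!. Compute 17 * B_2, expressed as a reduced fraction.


Bernoulli numbers can also be computed recursively via B_0 = 1 and sum_{j=0}^{m} C(m+1, j) B_j = 0 for m >= 1. Odd-index Bernoulli numbers vanish for k >= 3.
Computing B_2 = 1/6, so 17 * B_2 = 17 * 1/6 = 17/6.

17/6


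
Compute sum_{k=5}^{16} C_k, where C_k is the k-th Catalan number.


C_5 through C_16: 42, 132, 429, 1430, 4862, 16796, 58786, 208012, 742900, 2674440, 9694845, 35357670
Sum = 42 + 132 + 429 + 1430 + 4862 + 16796 + 58786 + 208012 + 742900 + 2674440 + 9694845 + 35357670
= 48760344

48760344


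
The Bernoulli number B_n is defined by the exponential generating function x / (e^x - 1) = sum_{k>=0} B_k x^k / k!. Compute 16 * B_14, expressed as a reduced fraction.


Bernoulli numbers can also be computed recursively via B_0 = 1 and sum_{j=0}^{m} C(m+1, j) B_j = 0 for m >= 1. Odd-index Bernoulli numbers vanish for k >= 3.
Computing B_14 = 7/6, so 16 * B_14 = 16 * 7/6 = 56/3.

56/3


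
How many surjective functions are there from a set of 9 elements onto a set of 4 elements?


By inclusion-exclusion on which target elements are missed, the number of surjections from an n-set onto a k-set is
surj(n, k) = sum_{j=0}^{k} (-1)^j C(k, j) (k - j)^n.
Equivalently surj(n, k) = k! * S(n, k), where S(n, k) is the Stirling number of the second kind.
For n = 9, k = 4:
S(9, 4) = 7770, so
surj = 4! * 7770 = 24 * 7770 = 186480.

186480


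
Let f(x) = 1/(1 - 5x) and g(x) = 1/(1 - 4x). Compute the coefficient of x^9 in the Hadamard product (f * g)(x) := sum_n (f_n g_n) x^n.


f has coefficients f_k = 5^k and g has coefficients g_k = 4^k, so the Hadamard product has coefficient (f*g)_k = 5^k * 4^k = 20^k.
For k = 9: 20^9 = 512000000000.

512000000000


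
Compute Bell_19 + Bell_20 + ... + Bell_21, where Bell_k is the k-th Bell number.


Recall Bell_k counts set partitions of a k-set (with Bell_0 = 1 by convention).
Bell_19 through Bell_21: 5832742205057, 51724158235372, 474869816156751
Sum = 5832742205057 + 51724158235372 + 474869816156751 = 532426716597180.

532426716597180


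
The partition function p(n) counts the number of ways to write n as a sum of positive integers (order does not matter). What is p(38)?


Using the generating function prod_{k>=1} 1/(1-x^k), we compute p(38).
By dynamic programming over parts 1 through 38:
p(38) = 26015

26015


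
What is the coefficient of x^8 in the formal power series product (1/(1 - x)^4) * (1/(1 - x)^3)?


Combine the factors: (1/(1 - x)^4) * (1/(1 - x)^3) = 1/(1 - x)^7.
Then use 1/(1 - x)^r = sum_{k>=0} C(k + r - 1, r - 1) x^k with r = 7 and k = 8:
C(14, 6) = 3003.

3003


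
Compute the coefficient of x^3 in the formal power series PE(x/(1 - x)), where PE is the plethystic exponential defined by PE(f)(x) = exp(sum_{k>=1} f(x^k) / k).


For f(x) = x/(1 - x) we have
sum_{k>=1} f(x^k) / k = sum_{k>=1} (1/k) * x^k / (1 - x^k) = sum_{k, m >= 1} x^(k m) / k,
which after exponentiating simplifies to
PE(x/(1 - x)) = prod_{k>=1} 1 / (1 - x^k).
This is the generating function for the partition function p(n), so the coefficient of x^3 is p(3).
Computing p(3) by dynamic programming over parts 1, 2, ..., 3: p(3) = 3.

3


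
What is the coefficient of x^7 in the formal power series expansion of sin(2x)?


The Maclaurin series is sin(t) = sum_{k>=0} (-1)^k t^(2k+1) / (2k+1)!, so substituting t = 2x, only odd powers of x are nonzero, with coefficient of x^(2k+1) equal to (-1)^k 2^(2k+1) / (2k+1)!.
Write 7 = 2*3 + 1, giving the coefficient (-1)^3 * 2^7 / 7! = -128/5040 = -8/315.

-8/315


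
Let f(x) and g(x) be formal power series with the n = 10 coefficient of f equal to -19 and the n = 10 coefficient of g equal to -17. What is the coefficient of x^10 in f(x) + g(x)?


Addition of formal power series is termwise.
The coefficient of x^10 in f + g = -19 + -17
= -36

-36


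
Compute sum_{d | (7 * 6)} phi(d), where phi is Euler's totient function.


First, 7 * 6 = 42. One classical identity is sum_{d | n} phi(d) = n (each k in [1, n] has a unique gcd with n, and among the k's with gcd(k, n) = n/d there are phi(d) of them). So the sum equals 42. We also verify directly:
Divisors of 42: 1, 2, 3, 6, 7, 14, 21, 42.
phi values: 1, 1, 2, 2, 6, 6, 12, 12.
Sum = 42.

42


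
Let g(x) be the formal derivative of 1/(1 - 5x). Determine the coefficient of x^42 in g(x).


Differentiate termwise: d/dx sum_{k>=0} 5^k x^k = sum_{k>=1} k 5^k x^(k-1) = sum_{j>=0} (j+1) 5^(j+1) x^j.
Equivalently, d/dx [1/(1 - 5x)] = 5/(1 - 5x)^2.
For j = 42: 43 * 5^43 = 43 * 1136868377216160297393798828125 = 48885340220294892787933349609375.

48885340220294892787933349609375


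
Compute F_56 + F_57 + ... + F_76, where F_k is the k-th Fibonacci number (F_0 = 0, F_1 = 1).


Use the identity sum_{k=0}^{N} F_k = F_{N+2} - 1 (which follows from F_{k+2} - F_{k+1} = F_k). Then
sum_{k=56}^{76} F_k = (F_{78} - 1) - (F_{57} - 1) = F_{78} - F_{57}.
Computing: F_{78} = 8944394323791464, F_{57} = 365435296162, so
Sum = 8944394323791464 - 365435296162 = 8944028888495302.

8944028888495302


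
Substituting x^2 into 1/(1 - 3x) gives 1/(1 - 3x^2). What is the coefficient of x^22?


The coefficient of x^(2m) in 1/(1 - 3x^2) is 3^m.
With n = 22 = 2*11, the coefficient is 3^11 = 177147.

177147


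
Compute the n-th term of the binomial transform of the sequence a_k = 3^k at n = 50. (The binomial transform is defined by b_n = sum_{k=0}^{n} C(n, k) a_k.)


With a_k = 3^k, b_n = sum_{k=0}^{n} C(n, k) 3^k = (1 + 3)^n by the binomial theorem.
For n = 50: (1 + 3)^50 = 4^50 = 1267650600228229401496703205376.

1267650600228229401496703205376


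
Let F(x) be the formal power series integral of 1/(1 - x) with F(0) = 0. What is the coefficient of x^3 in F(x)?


1/(1 - x) = sum_{k>=0} x^k. Integrating termwise and using F(0) = 0 gives
F(x) = sum_{k>=0} x^(k+1) / (k+1) = sum_{m>=1} x^m / m = -ln(1 - x).
So the coefficient of x^3 is 1/3 = 1/3.

1/3


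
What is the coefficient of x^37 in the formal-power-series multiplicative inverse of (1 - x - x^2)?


Let the inverse be f(x) = sum_{k>=0} a_k x^k. From f(x) * (1 - x - x^2) = 1 and matching coefficients:
 x^0: a_0 = 1.
 x^1: a_1 - a_0 = 0, so a_1 = 1.
 x^k (k >= 2): a_k - a_{k-1} - a_{k-2} = 0, i.e. a_k = a_{k-1} + a_{k-2}.
This is the Fibonacci-type recurrence shifted so that a_0 = a_1 = 1.
Iterating: a_0=1, a_1=1, a_2=2, a_3=3, a_4=5, a_5=8, a_6=13, a_7=21, a_8=34, a_9=55, ...
a_37 = 39088169.

39088169


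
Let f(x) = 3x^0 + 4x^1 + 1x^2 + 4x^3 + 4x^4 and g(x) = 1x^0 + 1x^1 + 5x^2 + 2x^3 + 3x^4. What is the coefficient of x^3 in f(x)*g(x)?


Cauchy product at x^3:
3*2 + 4*5 + 1*1 + 4*1
= 31

31


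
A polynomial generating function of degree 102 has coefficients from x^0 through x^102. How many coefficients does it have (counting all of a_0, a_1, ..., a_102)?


A polynomial of degree 102 takes the form a_0 + a_1 x + ... + a_102 x^102.
The number of coefficients is 102 + 1 = 103.

103


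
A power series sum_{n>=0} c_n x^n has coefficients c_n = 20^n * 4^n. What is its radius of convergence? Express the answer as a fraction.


By the root test (Cauchy-Hadamard), the radius is R = 1 / limsup_n |c_n|^(1/n).
Here |c_n|^(1/n) = (20^n * 4^n)^(1/n) = 20 * 4 = 80 for all n.
So R = 1/80 = 1/80.

1/80


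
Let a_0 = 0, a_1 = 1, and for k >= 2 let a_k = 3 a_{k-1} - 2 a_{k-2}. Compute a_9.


Iterating the recurrence forward:
a_0 = 0
a_1 = 1
a_2 = 3*1 - 2*0 = 3
a_3 = 3*3 - 2*1 = 7
a_4 = 3*7 - 2*3 = 15
a_5 = 3*15 - 2*7 = 31
a_6 = 3*31 - 2*15 = 63
a_7 = 3*63 - 2*31 = 127
a_8 = 3*127 - 2*63 = 255
a_9 = 3*255 - 2*127 = 511
So a_9 = 511.

511


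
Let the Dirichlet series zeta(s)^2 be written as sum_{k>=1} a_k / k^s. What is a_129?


The Dirichlet convolution of the constant function 1 with itself gives (1 * 1)(k) = sum_{d | k} 1 = d(k), the number of positive divisors of k.
Since zeta(s) = sum_{k>=1} 1/k^s, we have zeta(s)^2 = sum_{k>=1} d(k)/k^s, so a_k = d(k).
For k = 129: the divisors are 1, 3, 43, 129.
Count = 4.

4


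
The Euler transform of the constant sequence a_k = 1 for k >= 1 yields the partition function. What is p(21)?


The Euler transform converts the sequence a_k = 1 into the number of integer partitions.
Using the recurrence or dynamic programming:
p(21) = 792

792


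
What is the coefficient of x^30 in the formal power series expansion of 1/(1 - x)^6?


The negative binomial / multiset identity is
1/(1 - x)^r = sum_{k>=0} C(k + r - 1, r - 1) x^k.
Here r = 6 and k = 30, so the coefficient is
C(30 + 5, 5) = C(35, 5)
= 324632

324632


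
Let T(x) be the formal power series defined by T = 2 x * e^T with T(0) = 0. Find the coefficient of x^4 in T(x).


Apply the Lagrange inversion formula: if T = 2 x * phi(T) with phi(t) = e^t, then
[x^n] T = 2^n * (1/n) [t^(n-1)] phi(t)^n = 2^n * (1/n) [t^(n-1)] e^(n t) = 2^n * (1/n) * n^(n-1) / (n-1)! = 2^n * n^(n-1) / n!.
When c = 1 this is the Cayley count of rooted labeled trees on n vertices, divided by n!.
For n = 4: 2^4 * 4^3 / 4! = 16 * 64/24 = 128/3.

128/3


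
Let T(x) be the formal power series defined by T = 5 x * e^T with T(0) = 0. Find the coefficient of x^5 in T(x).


Apply the Lagrange inversion formula: if T = 5 x * phi(T) with phi(t) = e^t, then
[x^n] T = 5^n * (1/n) [t^(n-1)] phi(t)^n = 5^n * (1/n) [t^(n-1)] e^(n t) = 5^n * (1/n) * n^(n-1) / (n-1)! = 5^n * n^(n-1) / n!.
When c = 1 this is the Cayley count of rooted labeled trees on n vertices, divided by n!.
For n = 5: 5^5 * 5^4 / 5! = 3125 * 625/120 = 390625/24.

390625/24


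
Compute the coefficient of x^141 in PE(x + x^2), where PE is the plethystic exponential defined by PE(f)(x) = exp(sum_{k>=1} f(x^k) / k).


With f(x) = x + x^2, the exponent is sum_{k>=1} (x^k + x^(2k)) / k = -ln(1 - x) - ln(1 - x^2). Exponentiating:
PE(x + x^2) = 1 / ((1 - x)(1 - x^2)).
This is the generating function for partitions of n into parts of size 1 or 2. The number of 2's can be any j in 0..70, and the rest are 1's, so
[x^141] = floor(141/2) + 1 = 71.

71


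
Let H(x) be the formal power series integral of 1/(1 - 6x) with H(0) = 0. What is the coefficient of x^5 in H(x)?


1/(1 - 6x) = sum_{k>=0} 6^k x^k. Integrating termwise with H(0) = 0:
H(x) = sum_{k>=0} 6^k x^(k+1) / (k+1) = sum_{m>=1} 6^(m-1) x^m / m.
For m = 5: 6^4/5 = 1296/5 = 1296/5.

1296/5


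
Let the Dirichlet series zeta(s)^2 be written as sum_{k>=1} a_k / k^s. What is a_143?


The Dirichlet convolution of the constant function 1 with itself gives (1 * 1)(k) = sum_{d | k} 1 = d(k), the number of positive divisors of k.
Since zeta(s) = sum_{k>=1} 1/k^s, we have zeta(s)^2 = sum_{k>=1} d(k)/k^s, so a_k = d(k).
For k = 143: the divisors are 1, 11, 13, 143.
Count = 4.

4


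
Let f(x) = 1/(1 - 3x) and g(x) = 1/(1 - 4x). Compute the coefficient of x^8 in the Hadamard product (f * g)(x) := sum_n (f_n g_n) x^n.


f has coefficients f_k = 3^k and g has coefficients g_k = 4^k, so the Hadamard product has coefficient (f*g)_k = 3^k * 4^k = 12^k.
For k = 8: 12^8 = 429981696.

429981696


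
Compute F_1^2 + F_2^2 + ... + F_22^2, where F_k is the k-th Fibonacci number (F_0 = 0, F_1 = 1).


There is a standard identity sum_{k=0}^{N} F_k^2 = F_N * F_{N+1} (proved inductively from the telescoping relation F_k^2 = F_k F_{k+1} - F_{k-1} F_k). Then
sum_{k=1}^{22} F_k^2 = F_22 F_23 - F_0 F_1.
Computing: F_22 = 17711, F_23 = 28657, F_0 = 0, F_1 = 1.
Sum = 17711 * 28657 - 0 * 1 = 507544127.

507544127


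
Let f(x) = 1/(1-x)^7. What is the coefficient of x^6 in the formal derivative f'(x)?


Differentiate: d/dx [ 1/(1-x)^r ] = r / (1-x)^(r+1).
Here r = 7, so f'(x) = 7 / (1-x)^8.
The expansion of 1/(1-x)^(r+1) has coefficient of x^n equal to C(n+r, r).
So the coefficient of x^6 in f'(x) is
7 * C(13, 7) = 7 * 1716 = 12012

12012


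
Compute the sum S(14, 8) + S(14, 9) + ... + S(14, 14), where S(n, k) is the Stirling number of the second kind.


By definition, S(n, k) counts partitions of an n-set into exactly k nonempty blocks.
Computing row n = 14 for k = 8..14:
S(14, k): 20912320, 5135130, 752752, 66066, 3367, 91, 1
Sum = 26869727.

26869727


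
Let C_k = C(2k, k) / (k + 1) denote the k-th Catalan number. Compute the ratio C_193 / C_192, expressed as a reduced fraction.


Using C_k = (2k)! / (k! (k+1)!), the ratio C_{k+1}/C_k simplifies to
C_{k+1}/C_k = [(2k+2)! / ((k+1)! (k+2)!)] * [k! (k+1)! / (2k)!]
 = (2k+2)(2k+1) / ((k+1)(k+2)) = 2(2k+1) / (k+2).
For k = 192: 2(2*192 + 1) / (192 + 2) = 770/194 = 385/97.

385/97


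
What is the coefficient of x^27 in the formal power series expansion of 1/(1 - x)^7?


The negative binomial / multiset identity is
1/(1 - x)^r = sum_{k>=0} C(k + r - 1, r - 1) x^k.
Here r = 7 and k = 27, so the coefficient is
C(27 + 6, 6) = C(33, 6)
= 1107568

1107568


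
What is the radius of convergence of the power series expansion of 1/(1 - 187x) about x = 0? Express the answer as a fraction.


Expanding 1/(1 - 187x) = sum_{k>=0} 187^k x^k, the series converges when |187x| < 1, i.e., |x| < 1/187.
So the radius of convergence is 1/187 = 1/187.

1/187


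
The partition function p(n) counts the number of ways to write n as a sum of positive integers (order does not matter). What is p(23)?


Using the generating function prod_{k>=1} 1/(1-x^k), we compute p(23).
By dynamic programming over parts 1 through 23:
p(23) = 1255

1255


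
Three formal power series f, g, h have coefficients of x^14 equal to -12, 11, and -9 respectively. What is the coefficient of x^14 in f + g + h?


Series addition is componentwise:
-12 + 11 + -9
= -10

-10


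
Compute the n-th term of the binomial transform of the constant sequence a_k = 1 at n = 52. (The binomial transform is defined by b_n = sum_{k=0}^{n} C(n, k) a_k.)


With a_k = 1 for all k, b_n = sum_{k=0}^{n} C(n, k) = 2^n by the binomial theorem.
For n = 52: 2^52 = 4503599627370496.

4503599627370496
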